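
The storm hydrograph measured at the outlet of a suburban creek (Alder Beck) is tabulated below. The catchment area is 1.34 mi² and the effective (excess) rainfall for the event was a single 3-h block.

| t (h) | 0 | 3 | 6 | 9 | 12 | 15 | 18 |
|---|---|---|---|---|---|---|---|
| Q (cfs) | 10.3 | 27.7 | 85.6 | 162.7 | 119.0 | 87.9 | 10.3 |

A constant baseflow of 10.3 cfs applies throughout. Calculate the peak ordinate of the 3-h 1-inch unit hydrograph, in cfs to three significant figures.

U_p ≈ 102 cfs

Direct runoff: 0.0, 17.4, 75.3, 152.4, 108.7, 77.6, 0.0 cfs; ΣQ_DR = 431.4 cfs, peak = 152.4 cfs.
Runoff depth d = ΣQ_DR·Δt / A = 431.4 × 10800 / (1.34 mi²) = 1.497 in.
The 1-inch UH is the DRH scaled by (1 in)/d, so U_p = 152.4 × 1/1.497 = 102 cfs.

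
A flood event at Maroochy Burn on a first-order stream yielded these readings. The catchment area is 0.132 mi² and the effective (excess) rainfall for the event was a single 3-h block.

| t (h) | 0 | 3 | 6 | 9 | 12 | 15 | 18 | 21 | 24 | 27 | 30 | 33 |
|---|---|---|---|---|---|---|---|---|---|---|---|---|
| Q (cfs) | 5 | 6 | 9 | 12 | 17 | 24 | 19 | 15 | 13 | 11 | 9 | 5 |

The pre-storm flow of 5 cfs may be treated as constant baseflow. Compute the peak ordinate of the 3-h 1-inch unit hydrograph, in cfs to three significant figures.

U_p ≈ 6.35 cfs

Direct runoff: 0.0, 1.0, 4.0, 7.0, 12.0, 19.0, 14.0, 10.0, 8.0, 6.0, 4.0, 0.0 cfs; ΣQ_DR = 85.00 cfs, peak = 19.0 cfs.
Runoff depth d = ΣQ_DR·Δt / A = 85.00 × 10800 / (0.132 mi²) = 2.994 in.
The 1-inch UH is the DRH scaled by (1 in)/d, so U_p = 19.0 × 1/2.994 = 6.35 cfs.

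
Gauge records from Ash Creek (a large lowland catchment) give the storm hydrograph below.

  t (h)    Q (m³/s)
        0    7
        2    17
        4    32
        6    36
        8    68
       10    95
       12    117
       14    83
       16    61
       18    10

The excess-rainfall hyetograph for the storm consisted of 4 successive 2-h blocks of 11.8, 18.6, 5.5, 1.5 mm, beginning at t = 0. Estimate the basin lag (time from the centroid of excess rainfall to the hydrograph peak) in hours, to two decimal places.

Centroid of excess rainfall: t_c = Σ P_i·t̄_i / ΣP_i = 2.8235 h (block centres at 1, 3, 5, 7 h).
Hydrograph peak occurs at t = 12 h, so basin lag t_L = 12 − 2.8235 = 9.18 h.

t_L ≈ 9.18 h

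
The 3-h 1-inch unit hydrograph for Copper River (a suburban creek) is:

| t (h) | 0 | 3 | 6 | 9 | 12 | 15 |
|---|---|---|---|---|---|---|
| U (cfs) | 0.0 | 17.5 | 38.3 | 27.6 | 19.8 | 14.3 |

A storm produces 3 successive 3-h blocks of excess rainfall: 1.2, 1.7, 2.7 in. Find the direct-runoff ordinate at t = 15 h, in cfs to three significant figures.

By discrete convolution, Q_j = Σ (P_i / 1 in) · U_{j−i}.
At t = 15 h (j=5): Q = (1.2/1)·14.3 + (1.7/1)·19.8 + (2.7/1)·27.6 = 125 cfs.

Q ≈ 125 cfs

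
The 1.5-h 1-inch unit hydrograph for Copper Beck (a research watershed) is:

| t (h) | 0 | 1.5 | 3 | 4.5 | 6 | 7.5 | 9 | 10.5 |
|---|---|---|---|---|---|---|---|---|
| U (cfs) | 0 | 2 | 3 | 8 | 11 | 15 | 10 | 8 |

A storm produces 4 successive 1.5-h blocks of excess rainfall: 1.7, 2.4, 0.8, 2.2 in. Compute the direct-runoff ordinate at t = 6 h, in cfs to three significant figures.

Q ≈ 44.7 cfs

By discrete convolution, Q_j = Σ (P_i / 1 in) · U_{j−i}.
At t = 6 h (j=4): Q = (1.7/1)·11 + (2.4/1)·8 + (0.8/1)·3 + (2.2/1)·2 = 44.7 cfs.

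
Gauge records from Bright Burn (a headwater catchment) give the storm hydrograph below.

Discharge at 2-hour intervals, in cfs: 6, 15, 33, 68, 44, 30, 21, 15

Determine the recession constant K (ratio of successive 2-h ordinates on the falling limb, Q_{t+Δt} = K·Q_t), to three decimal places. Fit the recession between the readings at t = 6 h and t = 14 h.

Using the recession-limb readings at t = 6 h and t = 14 h: Q falls from 68 to 15 cfs over 4 intervals.
K = (Q₂/Q₁)^(1/4) = (15/68)^(1/4) = 0.685.

K ≈ 0.685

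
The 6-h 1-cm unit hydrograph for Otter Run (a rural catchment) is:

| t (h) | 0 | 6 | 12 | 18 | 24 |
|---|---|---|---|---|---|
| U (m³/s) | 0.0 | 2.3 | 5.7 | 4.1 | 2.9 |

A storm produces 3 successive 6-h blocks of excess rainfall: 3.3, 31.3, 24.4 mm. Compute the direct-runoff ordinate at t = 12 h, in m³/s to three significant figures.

By discrete convolution, Q_j = Σ (P_i / 10 mm) · U_{j−i}.
At t = 12 h (j=2): Q = (3.3/10)·5.7 + (31.3/10)·2.3 + (24.4/10)·0.0 = 9.08 m³/s.

Q ≈ 9.08 m³/s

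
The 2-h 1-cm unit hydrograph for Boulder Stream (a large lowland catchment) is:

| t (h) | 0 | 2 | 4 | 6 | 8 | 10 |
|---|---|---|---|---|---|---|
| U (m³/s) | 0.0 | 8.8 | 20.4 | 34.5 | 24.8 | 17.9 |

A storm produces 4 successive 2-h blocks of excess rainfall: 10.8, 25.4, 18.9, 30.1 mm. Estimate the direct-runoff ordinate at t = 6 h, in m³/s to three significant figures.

By discrete convolution, Q_j = Σ (P_i / 10 mm) · U_{j−i}.
At t = 6 h (j=3): Q = (10.8/10)·34.5 + (25.4/10)·20.4 + (18.9/10)·8.8 + (30.1/10)·0.0 = 106 m³/s.

Q ≈ 106 m³/s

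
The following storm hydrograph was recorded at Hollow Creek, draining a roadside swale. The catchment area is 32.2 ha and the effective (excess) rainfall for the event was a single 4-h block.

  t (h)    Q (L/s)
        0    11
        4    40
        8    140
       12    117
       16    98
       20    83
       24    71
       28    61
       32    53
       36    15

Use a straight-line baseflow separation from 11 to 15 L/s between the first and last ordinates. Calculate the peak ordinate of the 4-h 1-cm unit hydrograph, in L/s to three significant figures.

Direct runoff: 0.00, 28.56, 128.11, 104.67, 85.22, 69.78, 57.33, 46.89, 38.44, 0.00 L/s; ΣQ_DR = 559.0 L/s, peak = 128.11 L/s.
Runoff depth d = ΣQ_DR·Δt / A = 559.0 × 14400 / (32.2 ha) = 25.00 mm.
The 1-cm UH is the DRH scaled by (10 mm)/d, so U_p = 128.11 × 10/25.00 = 51.2 L/s.

U_p ≈ 51.2 L/s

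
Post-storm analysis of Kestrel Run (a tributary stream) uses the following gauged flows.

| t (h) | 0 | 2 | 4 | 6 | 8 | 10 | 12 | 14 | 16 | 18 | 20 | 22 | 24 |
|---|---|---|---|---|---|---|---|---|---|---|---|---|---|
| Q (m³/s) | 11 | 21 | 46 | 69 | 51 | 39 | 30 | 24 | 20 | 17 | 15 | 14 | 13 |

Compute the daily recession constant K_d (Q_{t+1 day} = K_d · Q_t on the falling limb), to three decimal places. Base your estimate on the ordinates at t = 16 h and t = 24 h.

Between t = 16 h and t = 24 h the flow falls from 20 to 13 m³/s over 4×2 h = 8 h.
Per-interval ratio K = (13/20)^(1/4) = 0.8979; K_d = K^(24/2) = 0.275.

K_d ≈ 0.275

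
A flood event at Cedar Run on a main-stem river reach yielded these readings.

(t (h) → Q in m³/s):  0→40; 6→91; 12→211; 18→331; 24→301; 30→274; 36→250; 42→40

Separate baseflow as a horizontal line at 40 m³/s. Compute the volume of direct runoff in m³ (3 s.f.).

V ≈ 2.63 × 10^7 m³

Direct-runoff ordinates (Q − Q_b): 0.0, 51.0, 171.0, 291.0, 261.0, 234.0, 210.0, 0.0 m³/s.
ΣQ_DR = 1218 m³/s.
With Δt = 6 h = 21600 s, V = ΣQ_DR · Δt = 1218 × 21600 = 2.63 × 10^7 m³.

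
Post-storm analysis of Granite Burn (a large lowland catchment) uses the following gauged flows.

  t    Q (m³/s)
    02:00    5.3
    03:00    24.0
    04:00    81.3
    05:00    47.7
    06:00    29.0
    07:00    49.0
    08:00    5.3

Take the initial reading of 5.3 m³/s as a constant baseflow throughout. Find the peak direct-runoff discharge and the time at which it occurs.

Subtracting baseflow gives direct-runoff ordinates: 0.0, 18.7, 76.0, 42.4, 23.7, 43.7, 0.0 m³/s.
The maximum is 76.0 m³/s, occurring at the reading for t = 04:00.

Q_p = 76.0 m³/s at t = 04:00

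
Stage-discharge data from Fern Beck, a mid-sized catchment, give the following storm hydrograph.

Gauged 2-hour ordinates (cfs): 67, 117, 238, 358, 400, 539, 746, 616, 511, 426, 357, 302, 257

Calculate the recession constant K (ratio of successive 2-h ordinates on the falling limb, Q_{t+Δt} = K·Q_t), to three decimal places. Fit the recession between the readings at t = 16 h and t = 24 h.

Using the recession-limb readings at t = 16 h and t = 24 h: Q falls from 511 to 257 cfs over 4 intervals.
K = (Q₂/Q₁)^(1/4) = (257/511)^(1/4) = 0.842.

K ≈ 0.842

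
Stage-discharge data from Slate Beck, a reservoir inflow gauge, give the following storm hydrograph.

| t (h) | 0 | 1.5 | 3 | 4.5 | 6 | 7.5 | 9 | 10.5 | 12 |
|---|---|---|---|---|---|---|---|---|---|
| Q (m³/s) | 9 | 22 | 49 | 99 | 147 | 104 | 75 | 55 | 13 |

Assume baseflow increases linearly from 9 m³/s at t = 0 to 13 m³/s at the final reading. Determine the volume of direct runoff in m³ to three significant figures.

V ≈ 2.56 × 10^6 m³

Direct-runoff ordinates (Q − Q_b): 0.00, 12.50, 39.00, 88.50, 136.00, 92.50, 63.00, 42.50, 0.00 m³/s.
ΣQ_DR = 474.0 m³/s.
With Δt = 1.5 h = 5400 s, V = ΣQ_DR · Δt = 474.0 × 5400 = 2.56 × 10^6 m³.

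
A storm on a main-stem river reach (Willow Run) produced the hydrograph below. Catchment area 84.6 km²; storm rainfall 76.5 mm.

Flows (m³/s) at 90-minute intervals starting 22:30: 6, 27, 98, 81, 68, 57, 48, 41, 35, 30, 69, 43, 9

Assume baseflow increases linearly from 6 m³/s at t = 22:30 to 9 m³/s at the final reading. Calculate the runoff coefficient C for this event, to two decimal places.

C ≈ 0.43

ΣQ_DR = 514.5 m³/s; V = ΣQ_DR·Δt = 2.778 × 10^6 m³.
Runoff depth d = V / A = 32.84 mm.
C = d / P = 32.84 / 76.5 = 0.43.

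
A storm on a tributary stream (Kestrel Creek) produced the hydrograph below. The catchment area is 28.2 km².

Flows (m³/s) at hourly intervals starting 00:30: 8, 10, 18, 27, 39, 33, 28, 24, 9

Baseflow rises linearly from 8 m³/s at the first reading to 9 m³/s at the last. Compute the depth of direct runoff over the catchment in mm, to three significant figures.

Direct runoff: 0.00, 1.88, 9.75, 18.62, 30.50, 24.38, 19.25, 15.12, 0.00 m³/s; ΣQ_DR = 119.5 m³/s.
V = ΣQ_DR · Δt = 119.5 × 3600 s = 4.302 × 10^5 m³.
Over A = 28.2 km², depth = V / A = 15.3 mm.

d ≈ 15.3 mm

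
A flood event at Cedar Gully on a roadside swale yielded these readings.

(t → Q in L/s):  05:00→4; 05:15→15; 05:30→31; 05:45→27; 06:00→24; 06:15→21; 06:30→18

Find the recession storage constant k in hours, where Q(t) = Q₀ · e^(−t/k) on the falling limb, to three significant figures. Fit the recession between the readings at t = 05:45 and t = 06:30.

On the falling limb, Q drops from 27 to 18 L/s between t = 05:45 and t = 06:30 (Δt = 0.75 h).
k = −Δt / ln(Q₂/Q₁) = −0.75 / ln(18/27) = 1.85 h.

k ≈ 1.85 h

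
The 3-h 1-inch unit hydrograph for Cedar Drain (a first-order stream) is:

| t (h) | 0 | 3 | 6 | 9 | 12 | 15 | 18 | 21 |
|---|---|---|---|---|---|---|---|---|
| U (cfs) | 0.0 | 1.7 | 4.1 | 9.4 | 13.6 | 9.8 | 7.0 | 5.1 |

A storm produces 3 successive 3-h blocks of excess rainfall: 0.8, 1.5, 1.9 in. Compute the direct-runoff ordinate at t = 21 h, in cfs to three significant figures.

By discrete convolution, Q_j = Σ (P_i / 1 in) · U_{j−i}.
At t = 21 h (j=7): Q = (0.8/1)·5.1 + (1.5/1)·7.0 + (1.9/1)·9.8 = 33.2 cfs.

Q ≈ 33.2 cfs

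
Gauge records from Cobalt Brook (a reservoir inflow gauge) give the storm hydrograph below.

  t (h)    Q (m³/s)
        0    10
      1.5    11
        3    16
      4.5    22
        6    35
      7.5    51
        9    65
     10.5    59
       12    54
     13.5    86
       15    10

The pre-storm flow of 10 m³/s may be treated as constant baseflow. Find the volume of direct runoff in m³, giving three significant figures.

Direct-runoff ordinates (Q − Q_b): 0.0, 1.0, 6.0, 12.0, 25.0, 41.0, 55.0, 49.0, 44.0, 76.0, 0.0 m³/s.
ΣQ_DR = 309.0 m³/s.
With Δt = 1.5 h = 5400 s, V = ΣQ_DR · Δt = 309.0 × 5400 = 1.67 × 10^6 m³.

V ≈ 1.67 × 10^6 m³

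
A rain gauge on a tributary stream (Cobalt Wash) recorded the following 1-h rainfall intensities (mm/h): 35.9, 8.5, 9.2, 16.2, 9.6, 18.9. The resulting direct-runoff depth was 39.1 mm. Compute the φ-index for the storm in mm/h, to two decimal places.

Only the 3 blocks with intensity above φ contribute runoff: 35.9, 16.2, 18.9 mm/h.
Σ(I−φ)·Δt = d  ⇒  (35.9+16.2+18.9 − 3φ)·1 = 39.1
φ = (71.00 − 39.1/1) / 3 = 10.63 mm/h.

φ ≈ 10.63 mm/h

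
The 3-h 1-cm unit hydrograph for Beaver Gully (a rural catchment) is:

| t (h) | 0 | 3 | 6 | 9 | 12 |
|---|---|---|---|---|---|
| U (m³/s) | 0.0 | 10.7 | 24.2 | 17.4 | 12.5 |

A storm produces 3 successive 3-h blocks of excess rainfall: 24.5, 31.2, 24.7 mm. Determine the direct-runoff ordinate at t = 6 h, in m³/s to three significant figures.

Q ≈ 92.7 m³/s

By discrete convolution, Q_j = Σ (P_i / 10 mm) · U_{j−i}.
At t = 6 h (j=2): Q = (24.5/10)·24.2 + (31.2/10)·10.7 + (24.7/10)·0.0 = 92.7 m³/s.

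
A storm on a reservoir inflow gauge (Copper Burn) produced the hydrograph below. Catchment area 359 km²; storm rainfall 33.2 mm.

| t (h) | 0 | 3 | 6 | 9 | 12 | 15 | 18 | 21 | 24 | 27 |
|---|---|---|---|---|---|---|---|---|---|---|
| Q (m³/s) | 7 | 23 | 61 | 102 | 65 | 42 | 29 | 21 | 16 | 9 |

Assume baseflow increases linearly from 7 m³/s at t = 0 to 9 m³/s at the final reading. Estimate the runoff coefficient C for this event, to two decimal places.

ΣQ_DR = 295.0 m³/s; V = ΣQ_DR·Δt = 3.186 × 10^6 m³.
Runoff depth d = V / A = 8.875 mm.
C = d / P = 8.875 / 33.2 = 0.27.

C ≈ 0.27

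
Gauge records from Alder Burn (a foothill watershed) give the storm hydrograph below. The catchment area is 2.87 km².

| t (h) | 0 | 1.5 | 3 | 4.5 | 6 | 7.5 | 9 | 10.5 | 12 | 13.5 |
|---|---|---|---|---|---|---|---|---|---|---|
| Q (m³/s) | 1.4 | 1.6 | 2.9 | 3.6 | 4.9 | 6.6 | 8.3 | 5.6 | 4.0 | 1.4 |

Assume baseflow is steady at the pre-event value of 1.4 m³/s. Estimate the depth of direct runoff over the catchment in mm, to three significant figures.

Direct runoff: 0.0, 0.2, 1.5, 2.2, 3.5, 5.2, 6.9, 4.2, 2.6, 0.0 m³/s; ΣQ_DR = 26.30 m³/s.
V = ΣQ_DR · Δt = 26.30 × 5400 s = 1.420 × 10^5 m³.
Over A = 2.87 km², depth = V / A = 49.5 mm.

d ≈ 49.5 mm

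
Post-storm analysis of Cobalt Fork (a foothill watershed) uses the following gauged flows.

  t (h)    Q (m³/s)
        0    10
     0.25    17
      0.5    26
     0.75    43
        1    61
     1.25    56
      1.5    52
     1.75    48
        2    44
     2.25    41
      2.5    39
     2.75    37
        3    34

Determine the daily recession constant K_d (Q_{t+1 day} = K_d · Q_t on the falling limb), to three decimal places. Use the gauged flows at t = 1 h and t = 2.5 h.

Between t = 1 h and t = 2.5 h the flow falls from 61 to 39 m³/s over 6×0.25 h = 1.5 h.
Per-interval ratio K = (39/61)^(1/6) = 0.9282; K_d = K^(24/0.25) = 0.001.

K_d ≈ 0.001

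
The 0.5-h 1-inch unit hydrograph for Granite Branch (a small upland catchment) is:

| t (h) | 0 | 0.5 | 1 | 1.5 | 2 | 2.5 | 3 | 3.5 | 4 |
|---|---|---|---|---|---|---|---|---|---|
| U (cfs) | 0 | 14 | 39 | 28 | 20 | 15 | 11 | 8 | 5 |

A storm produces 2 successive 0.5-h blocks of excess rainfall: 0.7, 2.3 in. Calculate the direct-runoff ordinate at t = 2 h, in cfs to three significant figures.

Q ≈ 78.4 cfs

By discrete convolution, Q_j = Σ (P_i / 1 in) · U_{j−i}.
At t = 2 h (j=4): Q = (0.7/1)·20 + (2.3/1)·28 = 78.4 cfs.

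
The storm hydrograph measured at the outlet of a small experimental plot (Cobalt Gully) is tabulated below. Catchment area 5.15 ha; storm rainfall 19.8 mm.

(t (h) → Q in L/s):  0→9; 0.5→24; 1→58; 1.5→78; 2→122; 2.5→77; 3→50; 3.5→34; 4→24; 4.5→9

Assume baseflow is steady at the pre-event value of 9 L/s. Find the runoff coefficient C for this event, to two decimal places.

ΣQ_DR = 395.0 L/s; V = ΣQ_DR·Δt = 7.110 × 10^5 L.
Runoff depth d = V / A = 13.81 mm.
C = d / P = 13.81 / 19.8 = 0.70.

C ≈ 0.70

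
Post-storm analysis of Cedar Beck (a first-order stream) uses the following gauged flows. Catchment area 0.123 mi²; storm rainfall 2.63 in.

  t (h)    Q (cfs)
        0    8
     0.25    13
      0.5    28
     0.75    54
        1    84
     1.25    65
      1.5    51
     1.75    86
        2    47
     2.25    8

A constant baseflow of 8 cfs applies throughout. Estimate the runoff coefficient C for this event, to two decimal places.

ΣQ_DR = 364.0 cfs; V = ΣQ_DR·Δt = 3.276 × 10^5 ft³.
Runoff depth d = V / A = 1.146 in.
C = d / P = 1.146 / 2.63 = 0.44.

C ≈ 0.44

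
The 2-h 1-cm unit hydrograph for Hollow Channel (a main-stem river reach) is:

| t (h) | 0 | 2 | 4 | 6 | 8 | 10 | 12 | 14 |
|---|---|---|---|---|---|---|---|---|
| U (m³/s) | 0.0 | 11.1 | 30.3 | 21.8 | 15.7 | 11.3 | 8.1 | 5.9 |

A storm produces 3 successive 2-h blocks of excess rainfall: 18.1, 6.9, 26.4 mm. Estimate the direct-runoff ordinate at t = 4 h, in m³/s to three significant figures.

By discrete convolution, Q_j = Σ (P_i / 10 mm) · U_{j−i}.
At t = 4 h (j=2): Q = (18.1/10)·30.3 + (6.9/10)·11.1 + (26.4/10)·0.0 = 62.5 m³/s.

Q ≈ 62.5 m³/s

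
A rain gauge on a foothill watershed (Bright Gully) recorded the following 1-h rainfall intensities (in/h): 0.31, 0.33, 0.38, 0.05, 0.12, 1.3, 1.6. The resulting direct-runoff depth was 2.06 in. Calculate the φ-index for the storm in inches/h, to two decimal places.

φ ≈ 0.42 in/h

Only the 2 blocks with intensity above φ contribute runoff: 1.3, 1.6 in/h.
Σ(I−φ)·Δt = d  ⇒  (1.3+1.6 − 2φ)·1 = 2.06
φ = (2.900 − 2.06/1) / 2 = 0.42 in/h.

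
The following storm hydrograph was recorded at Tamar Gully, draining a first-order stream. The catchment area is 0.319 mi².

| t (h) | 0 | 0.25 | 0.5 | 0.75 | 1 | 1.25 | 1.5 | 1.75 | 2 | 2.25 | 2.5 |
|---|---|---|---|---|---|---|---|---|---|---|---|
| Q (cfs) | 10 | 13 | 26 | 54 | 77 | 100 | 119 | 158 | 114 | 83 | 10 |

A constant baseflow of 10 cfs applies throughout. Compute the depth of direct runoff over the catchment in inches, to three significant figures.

Direct runoff: 0.0, 3.0, 16.0, 44.0, 67.0, 90.0, 109.0, 148.0, 104.0, 73.0, 0.0 cfs; ΣQ_DR = 654.0 cfs.
V = ΣQ_DR · Δt = 654.0 × 900 s = 5.886 × 10^5 ft³.
Over A = 0.319 mi², depth = V / A = 0.794 in.

d ≈ 0.794 in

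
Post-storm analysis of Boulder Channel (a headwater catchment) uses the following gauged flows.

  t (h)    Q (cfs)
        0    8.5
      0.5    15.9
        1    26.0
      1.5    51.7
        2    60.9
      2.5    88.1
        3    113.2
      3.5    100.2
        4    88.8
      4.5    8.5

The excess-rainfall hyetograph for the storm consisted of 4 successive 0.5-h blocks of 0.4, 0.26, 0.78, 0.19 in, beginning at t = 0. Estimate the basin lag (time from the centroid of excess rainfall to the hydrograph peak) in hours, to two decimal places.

t_L ≈ 2.02 h

Centroid of excess rainfall: t_c = Σ P_i·t̄_i / ΣP_i = 0.9831 h (block centres at 0.25, 0.75, 1.25, 1.75 h).
Hydrograph peak occurs at t = 3 h, so basin lag t_L = 3 − 0.9831 = 2.02 h.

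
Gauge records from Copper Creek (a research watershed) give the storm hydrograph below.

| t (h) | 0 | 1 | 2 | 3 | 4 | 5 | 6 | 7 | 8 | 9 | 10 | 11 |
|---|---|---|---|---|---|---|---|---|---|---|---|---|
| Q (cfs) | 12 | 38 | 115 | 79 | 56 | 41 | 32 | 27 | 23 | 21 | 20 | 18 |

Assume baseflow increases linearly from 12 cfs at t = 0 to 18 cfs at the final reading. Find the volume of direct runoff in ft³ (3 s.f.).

Direct-runoff ordinates (Q − Q_b): 0.00, 25.45, 101.91, 65.36, 41.82, 26.27, 16.73, 11.18, 6.64, 4.09, 2.55, 0.00 cfs.
ΣQ_DR = 302.0 cfs.
With Δt = 1 h = 3600 s, V = ΣQ_DR · Δt = 302.0 × 3600 = 1.09 × 10^6 ft³.

V ≈ 1.09 × 10^6 ft³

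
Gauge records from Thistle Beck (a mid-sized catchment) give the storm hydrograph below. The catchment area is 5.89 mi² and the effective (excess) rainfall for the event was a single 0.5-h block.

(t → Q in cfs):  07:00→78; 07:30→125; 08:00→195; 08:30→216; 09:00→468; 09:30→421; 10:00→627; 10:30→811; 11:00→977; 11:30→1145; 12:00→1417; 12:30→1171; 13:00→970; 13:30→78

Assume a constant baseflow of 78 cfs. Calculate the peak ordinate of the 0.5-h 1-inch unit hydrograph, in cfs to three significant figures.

Direct runoff: 0.0, 47.0, 117.0, 138.0, 390.0, 343.0, 549.0, 733.0, 899.0, 1067.0, 1339.0, 1093.0, 892.0, 0.0 cfs; ΣQ_DR = 7607 cfs, peak = 1339.0 cfs.
Runoff depth d = ΣQ_DR·Δt / A = 7607 × 1800 / (5.89 mi²) = 1.001 in.
The 1-inch UH is the DRH scaled by (1 in)/d, so U_p = 1339.0 × 1/1.001 = 1340 cfs.

U_p ≈ 1340 cfs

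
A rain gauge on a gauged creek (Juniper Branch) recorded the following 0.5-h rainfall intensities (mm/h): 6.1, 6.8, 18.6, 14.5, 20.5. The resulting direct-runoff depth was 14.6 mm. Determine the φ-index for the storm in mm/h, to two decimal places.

φ ≈ 8.13 mm/h

Only the 3 blocks with intensity above φ contribute runoff: 18.6, 14.5, 20.5 mm/h.
Σ(I−φ)·Δt = d  ⇒  (18.6+14.5+20.5 − 3φ)·0.5 = 14.6
φ = (53.60 − 14.6/0.5) / 3 = 8.13 mm/h.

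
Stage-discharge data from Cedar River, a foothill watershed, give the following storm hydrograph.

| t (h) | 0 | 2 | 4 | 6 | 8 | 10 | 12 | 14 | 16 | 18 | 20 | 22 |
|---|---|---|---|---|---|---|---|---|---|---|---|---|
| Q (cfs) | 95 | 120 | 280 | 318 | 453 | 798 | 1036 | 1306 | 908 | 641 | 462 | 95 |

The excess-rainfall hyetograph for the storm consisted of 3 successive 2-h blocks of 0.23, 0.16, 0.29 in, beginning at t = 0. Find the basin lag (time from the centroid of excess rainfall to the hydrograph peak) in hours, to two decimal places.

t_L ≈ 10.82 h

Centroid of excess rainfall: t_c = Σ P_i·t̄_i / ΣP_i = 3.1765 h (block centres at 1, 3, 5 h).
Hydrograph peak occurs at t = 14 h, so basin lag t_L = 14 − 3.1765 = 10.82 h.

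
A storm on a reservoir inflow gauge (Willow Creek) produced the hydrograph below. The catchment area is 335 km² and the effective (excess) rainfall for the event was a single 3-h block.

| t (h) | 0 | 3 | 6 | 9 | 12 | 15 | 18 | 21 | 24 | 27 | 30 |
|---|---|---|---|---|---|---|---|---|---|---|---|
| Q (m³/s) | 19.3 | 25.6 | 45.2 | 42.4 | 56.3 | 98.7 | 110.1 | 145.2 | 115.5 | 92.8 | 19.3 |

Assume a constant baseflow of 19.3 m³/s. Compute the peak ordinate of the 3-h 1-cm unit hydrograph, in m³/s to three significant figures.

U_p ≈ 70.0 m³/s

Direct runoff: 0.0, 6.3, 25.9, 23.1, 37.0, 79.4, 90.8, 125.9, 96.2, 73.5, 0.0 m³/s; ΣQ_DR = 558.1 m³/s, peak = 125.9 m³/s.
Runoff depth d = ΣQ_DR·Δt / A = 558.1 × 10800 / (335 km²) = 17.99 mm.
The 1-cm UH is the DRH scaled by (10 mm)/d, so U_p = 125.9 × 10/17.99 = 70.0 m³/s.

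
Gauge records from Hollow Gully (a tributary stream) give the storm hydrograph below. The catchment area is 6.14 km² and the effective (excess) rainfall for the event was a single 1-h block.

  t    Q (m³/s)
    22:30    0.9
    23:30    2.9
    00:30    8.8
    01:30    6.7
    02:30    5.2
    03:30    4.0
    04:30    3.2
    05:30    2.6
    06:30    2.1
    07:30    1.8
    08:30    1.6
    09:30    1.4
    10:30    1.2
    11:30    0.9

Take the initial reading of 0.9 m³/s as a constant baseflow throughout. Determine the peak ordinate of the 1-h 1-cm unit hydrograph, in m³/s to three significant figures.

U_p ≈ 4.39 m³/s

Direct runoff: 0.0, 2.0, 7.9, 5.8, 4.3, 3.1, 2.3, 1.7, 1.2, 0.9, 0.7, 0.5, 0.3, 0.0 m³/s; ΣQ_DR = 30.70 m³/s, peak = 7.9 m³/s.
Runoff depth d = ΣQ_DR·Δt / A = 30.70 × 3600 / (6.14 km²) = 18.00 mm.
The 1-cm UH is the DRH scaled by (10 mm)/d, so U_p = 7.9 × 10/18.00 = 4.39 m³/s.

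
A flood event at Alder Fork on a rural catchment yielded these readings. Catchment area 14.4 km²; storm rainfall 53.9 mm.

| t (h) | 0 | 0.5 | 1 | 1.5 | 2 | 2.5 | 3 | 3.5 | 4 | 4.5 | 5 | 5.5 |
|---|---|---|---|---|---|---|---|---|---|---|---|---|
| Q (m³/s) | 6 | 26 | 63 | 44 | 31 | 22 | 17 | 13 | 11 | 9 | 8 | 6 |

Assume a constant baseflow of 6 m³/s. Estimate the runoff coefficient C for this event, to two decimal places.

C ≈ 0.43

ΣQ_DR = 184.0 m³/s; V = ΣQ_DR·Δt = 3.312 × 10^5 m³.
Runoff depth d = V / A = 23.00 mm.
C = d / P = 23.00 / 53.9 = 0.43.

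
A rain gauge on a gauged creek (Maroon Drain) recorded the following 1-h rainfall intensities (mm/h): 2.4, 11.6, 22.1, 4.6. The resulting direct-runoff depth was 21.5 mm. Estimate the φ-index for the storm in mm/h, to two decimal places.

φ ≈ 6.10 mm/h

Only the 2 blocks with intensity above φ contribute runoff: 11.6, 22.1 mm/h.
Σ(I−φ)·Δt = d  ⇒  (11.6+22.1 − 2φ)·1 = 21.5
φ = (33.70 − 21.5/1) / 2 = 6.10 mm/h.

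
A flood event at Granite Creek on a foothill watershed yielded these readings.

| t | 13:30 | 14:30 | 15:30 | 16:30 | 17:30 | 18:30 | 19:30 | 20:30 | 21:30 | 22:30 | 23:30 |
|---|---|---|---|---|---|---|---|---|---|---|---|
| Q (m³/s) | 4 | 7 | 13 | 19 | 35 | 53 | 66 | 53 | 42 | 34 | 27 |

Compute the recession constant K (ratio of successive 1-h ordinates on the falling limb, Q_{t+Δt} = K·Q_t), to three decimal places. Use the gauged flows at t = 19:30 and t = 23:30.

Using the recession-limb readings at t = 19:30 and t = 23:30: Q falls from 66 to 27 m³/s over 4 intervals.
K = (Q₂/Q₁)^(1/4) = (27/66)^(1/4) = 0.800.

K ≈ 0.800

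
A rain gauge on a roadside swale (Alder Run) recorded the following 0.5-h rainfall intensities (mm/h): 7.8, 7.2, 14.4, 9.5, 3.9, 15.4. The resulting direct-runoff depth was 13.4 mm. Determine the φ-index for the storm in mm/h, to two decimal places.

Only the 5 blocks with intensity above φ contribute runoff: 7.8, 7.2, 14.4, 9.5, 15.4 mm/h.
Σ(I−φ)·Δt = d  ⇒  (7.8+7.2+14.4+9.5+15.4 − 5φ)·0.5 = 13.4
φ = (54.30 − 13.4/0.5) / 5 = 5.50 mm/h.

φ ≈ 5.50 mm/h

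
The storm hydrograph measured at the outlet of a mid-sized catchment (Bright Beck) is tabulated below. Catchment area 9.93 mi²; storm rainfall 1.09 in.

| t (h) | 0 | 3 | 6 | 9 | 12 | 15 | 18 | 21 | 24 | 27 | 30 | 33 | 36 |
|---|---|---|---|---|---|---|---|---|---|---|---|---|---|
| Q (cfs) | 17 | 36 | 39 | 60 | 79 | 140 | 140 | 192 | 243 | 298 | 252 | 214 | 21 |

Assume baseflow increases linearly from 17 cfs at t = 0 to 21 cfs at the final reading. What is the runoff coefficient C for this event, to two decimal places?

C ≈ 0.64

ΣQ_DR = 1484 cfs; V = ΣQ_DR·Δt = 1.603 × 10^7 ft³.
Runoff depth d = V / A = 0.6947 in.
C = d / P = 0.6947 / 1.09 = 0.64.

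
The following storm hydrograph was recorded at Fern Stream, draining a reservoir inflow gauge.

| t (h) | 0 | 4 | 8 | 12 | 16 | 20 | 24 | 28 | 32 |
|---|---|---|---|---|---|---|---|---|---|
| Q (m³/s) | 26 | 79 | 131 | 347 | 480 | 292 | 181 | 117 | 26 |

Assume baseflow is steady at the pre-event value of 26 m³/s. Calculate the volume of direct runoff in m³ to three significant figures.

Direct-runoff ordinates (Q − Q_b): 0.0, 53.0, 105.0, 321.0, 454.0, 266.0, 155.0, 91.0, 0.0 m³/s.
ΣQ_DR = 1445 m³/s.
With Δt = 4 h = 14400 s, V = ΣQ_DR · Δt = 1445 × 14400 = 2.08 × 10^7 m³.

V ≈ 2.08 × 10^7 m³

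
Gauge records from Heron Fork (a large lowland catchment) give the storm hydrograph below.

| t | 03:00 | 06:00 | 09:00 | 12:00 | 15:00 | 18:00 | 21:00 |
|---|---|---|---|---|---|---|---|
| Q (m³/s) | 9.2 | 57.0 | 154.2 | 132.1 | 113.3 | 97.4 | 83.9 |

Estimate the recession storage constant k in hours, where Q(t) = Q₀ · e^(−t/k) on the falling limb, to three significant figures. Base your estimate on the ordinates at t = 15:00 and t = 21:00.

On the falling limb, Q drops from 113.3 to 83.9 m³/s between t = 15:00 and t = 21:00 (Δt = 6 h).
k = −Δt / ln(Q₂/Q₁) = −6 / ln(83.9/113.3) = 20.0 h.

k ≈ 20.0 h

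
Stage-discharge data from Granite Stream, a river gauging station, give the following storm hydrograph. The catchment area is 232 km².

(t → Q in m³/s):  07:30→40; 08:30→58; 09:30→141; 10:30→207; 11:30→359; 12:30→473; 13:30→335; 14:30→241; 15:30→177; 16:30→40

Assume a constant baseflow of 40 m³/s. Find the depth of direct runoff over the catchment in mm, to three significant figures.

Direct runoff: 0.0, 18.0, 101.0, 167.0, 319.0, 433.0, 295.0, 201.0, 137.0, 0.0 m³/s; ΣQ_DR = 1671 m³/s.
V = ΣQ_DR · Δt = 1671 × 3600 s = 6.016 × 10^6 m³.
Over A = 232 km², depth = V / A = 25.9 mm.

d ≈ 25.9 mm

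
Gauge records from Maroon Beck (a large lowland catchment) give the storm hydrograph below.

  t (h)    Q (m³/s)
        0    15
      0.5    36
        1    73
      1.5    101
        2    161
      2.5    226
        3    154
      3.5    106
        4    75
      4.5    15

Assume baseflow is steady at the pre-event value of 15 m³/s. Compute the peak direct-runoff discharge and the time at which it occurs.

Subtracting baseflow gives direct-runoff ordinates: 0.0, 21.0, 58.0, 86.0, 146.0, 211.0, 139.0, 91.0, 60.0, 0.0 m³/s.
The maximum is 211.0 m³/s, occurring at the reading for t = 2.5 h.

Q_p = 211.0 m³/s at t = 2.5 h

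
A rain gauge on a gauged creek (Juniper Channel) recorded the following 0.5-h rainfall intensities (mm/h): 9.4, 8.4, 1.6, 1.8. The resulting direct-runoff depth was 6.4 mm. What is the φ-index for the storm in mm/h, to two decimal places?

Only the 2 blocks with intensity above φ contribute runoff: 9.4, 8.4 mm/h.
Σ(I−φ)·Δt = d  ⇒  (9.4+8.4 − 2φ)·0.5 = 6.4
φ = (17.80 − 6.4/0.5) / 2 = 2.50 mm/h.

φ ≈ 2.50 mm/h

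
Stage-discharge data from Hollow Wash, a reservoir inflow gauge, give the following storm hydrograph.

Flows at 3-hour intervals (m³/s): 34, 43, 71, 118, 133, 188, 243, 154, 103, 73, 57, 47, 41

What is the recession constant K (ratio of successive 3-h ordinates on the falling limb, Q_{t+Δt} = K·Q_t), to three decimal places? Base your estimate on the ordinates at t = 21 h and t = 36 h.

Using the recession-limb readings at t = 21 h and t = 36 h: Q falls from 154 to 41 m³/s over 5 intervals.
K = (Q₂/Q₁)^(1/5) = (41/154)^(1/5) = 0.767.

K ≈ 0.767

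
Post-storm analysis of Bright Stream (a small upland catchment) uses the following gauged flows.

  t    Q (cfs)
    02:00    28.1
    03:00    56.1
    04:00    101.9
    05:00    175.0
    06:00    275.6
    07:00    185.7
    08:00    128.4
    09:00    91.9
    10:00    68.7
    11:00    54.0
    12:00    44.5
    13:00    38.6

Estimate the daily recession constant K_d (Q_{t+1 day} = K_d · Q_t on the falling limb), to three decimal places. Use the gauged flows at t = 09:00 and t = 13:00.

K_d ≈ 0.005

Between t = 09:00 and t = 13:00 the flow falls from 91.9 to 38.6 cfs over 4×1 h = 4 h.
Per-interval ratio K = (38.6/91.9)^(1/4) = 0.8050; K_d = K^(24/1) = 0.005.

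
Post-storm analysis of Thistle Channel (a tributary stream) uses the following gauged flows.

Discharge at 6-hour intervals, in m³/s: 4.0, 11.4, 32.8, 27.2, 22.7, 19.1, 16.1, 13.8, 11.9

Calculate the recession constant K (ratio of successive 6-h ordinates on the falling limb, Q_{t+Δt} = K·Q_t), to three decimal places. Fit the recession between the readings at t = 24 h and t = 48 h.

K ≈ 0.851

Using the recession-limb readings at t = 24 h and t = 48 h: Q falls from 22.7 to 11.9 m³/s over 4 intervals.
K = (Q₂/Q₁)^(1/4) = (11.9/22.7)^(1/4) = 0.851.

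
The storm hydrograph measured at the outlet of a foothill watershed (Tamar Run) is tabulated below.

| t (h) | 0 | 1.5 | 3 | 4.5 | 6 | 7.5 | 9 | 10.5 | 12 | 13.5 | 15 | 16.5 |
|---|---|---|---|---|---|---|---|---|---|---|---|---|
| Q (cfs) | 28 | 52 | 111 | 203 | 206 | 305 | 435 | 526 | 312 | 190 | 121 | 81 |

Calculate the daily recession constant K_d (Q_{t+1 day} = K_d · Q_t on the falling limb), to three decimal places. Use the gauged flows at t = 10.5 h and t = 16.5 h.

K_d ≈ 0.001

Between t = 10.5 h and t = 16.5 h the flow falls from 526 to 81 cfs over 4×1.5 h = 6 h.
Per-interval ratio K = (81/526)^(1/4) = 0.6264; K_d = K^(24/1.5) = 0.001.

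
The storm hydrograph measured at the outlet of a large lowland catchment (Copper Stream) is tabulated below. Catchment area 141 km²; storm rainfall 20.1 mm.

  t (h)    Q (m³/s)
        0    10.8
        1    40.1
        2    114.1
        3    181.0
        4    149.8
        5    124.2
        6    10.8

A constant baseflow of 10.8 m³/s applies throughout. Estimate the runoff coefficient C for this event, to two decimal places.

ΣQ_DR = 555.2 m³/s; V = ΣQ_DR·Δt = 1.999 × 10^6 m³.
Runoff depth d = V / A = 14.18 mm.
C = d / P = 14.18 / 20.1 = 0.71.

C ≈ 0.71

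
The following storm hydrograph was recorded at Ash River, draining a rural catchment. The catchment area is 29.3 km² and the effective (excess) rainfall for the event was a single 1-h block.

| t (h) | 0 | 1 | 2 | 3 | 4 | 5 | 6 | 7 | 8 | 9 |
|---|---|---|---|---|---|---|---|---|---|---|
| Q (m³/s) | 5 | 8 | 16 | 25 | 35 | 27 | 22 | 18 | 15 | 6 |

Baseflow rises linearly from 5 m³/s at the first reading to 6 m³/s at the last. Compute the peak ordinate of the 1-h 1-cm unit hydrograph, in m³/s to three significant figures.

Direct runoff: 0.00, 2.89, 10.78, 19.67, 29.56, 21.44, 16.33, 12.22, 9.11, 0.00 m³/s; ΣQ_DR = 122.0 m³/s, peak = 29.56 m³/s.
Runoff depth d = ΣQ_DR·Δt / A = 122.0 × 3600 / (29.3 km²) = 14.99 mm.
The 1-cm UH is the DRH scaled by (10 mm)/d, so U_p = 29.56 × 10/14.99 = 19.7 m³/s.

U_p ≈ 19.7 m³/s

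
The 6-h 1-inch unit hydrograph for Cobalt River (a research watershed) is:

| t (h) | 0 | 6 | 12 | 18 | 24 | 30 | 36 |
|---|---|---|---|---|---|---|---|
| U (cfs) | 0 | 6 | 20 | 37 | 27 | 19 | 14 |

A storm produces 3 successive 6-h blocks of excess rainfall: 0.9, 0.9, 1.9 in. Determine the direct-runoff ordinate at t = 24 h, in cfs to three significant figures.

By discrete convolution, Q_j = Σ (P_i / 1 in) · U_{j−i}.
At t = 24 h (j=4): Q = (0.9/1)·27 + (0.9/1)·37 + (1.9/1)·20 = 95.6 cfs.

Q ≈ 95.6 cfs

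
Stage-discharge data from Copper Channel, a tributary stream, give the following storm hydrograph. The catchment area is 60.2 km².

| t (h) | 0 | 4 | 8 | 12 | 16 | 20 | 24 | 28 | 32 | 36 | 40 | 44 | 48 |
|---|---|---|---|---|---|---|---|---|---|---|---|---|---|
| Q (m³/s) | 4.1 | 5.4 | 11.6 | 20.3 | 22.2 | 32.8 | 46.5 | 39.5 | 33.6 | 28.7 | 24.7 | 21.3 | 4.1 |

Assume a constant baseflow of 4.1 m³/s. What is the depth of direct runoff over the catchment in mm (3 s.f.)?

d ≈ 57.8 mm

Direct runoff: 0.0, 1.3, 7.5, 16.2, 18.1, 28.7, 42.4, 35.4, 29.5, 24.6, 20.6, 17.2, 0.0 m³/s; ΣQ_DR = 241.5 m³/s.
V = ΣQ_DR · Δt = 241.5 × 14400 s = 3.478 × 10^6 m³.
Over A = 60.2 km², depth = V / A = 57.8 mm.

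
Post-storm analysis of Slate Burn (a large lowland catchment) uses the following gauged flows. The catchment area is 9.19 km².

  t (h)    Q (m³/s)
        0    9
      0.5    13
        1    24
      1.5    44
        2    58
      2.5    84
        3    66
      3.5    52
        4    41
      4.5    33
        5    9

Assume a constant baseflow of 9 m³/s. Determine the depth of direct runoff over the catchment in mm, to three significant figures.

Direct runoff: 0.0, 4.0, 15.0, 35.0, 49.0, 75.0, 57.0, 43.0, 32.0, 24.0, 0.0 m³/s; ΣQ_DR = 334.0 m³/s.
V = ΣQ_DR · Δt = 334.0 × 1800 s = 6.012 × 10^5 m³.
Over A = 9.19 km², depth = V / A = 65.4 mm.

d ≈ 65.4 mm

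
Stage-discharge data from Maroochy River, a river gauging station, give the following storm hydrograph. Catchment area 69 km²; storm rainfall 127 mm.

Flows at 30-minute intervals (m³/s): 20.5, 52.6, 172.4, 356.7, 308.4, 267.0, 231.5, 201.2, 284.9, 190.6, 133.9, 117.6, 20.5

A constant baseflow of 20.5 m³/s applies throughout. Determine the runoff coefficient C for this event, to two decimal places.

C ≈ 0.43

ΣQ_DR = 2091 m³/s; V = ΣQ_DR·Δt = 3.764 × 10^6 m³.
Runoff depth d = V / A = 54.56 mm.
C = d / P = 54.56 / 127 = 0.43.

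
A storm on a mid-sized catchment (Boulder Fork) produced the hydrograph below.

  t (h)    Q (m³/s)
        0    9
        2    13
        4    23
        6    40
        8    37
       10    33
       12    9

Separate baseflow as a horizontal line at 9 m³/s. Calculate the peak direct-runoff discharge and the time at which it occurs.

Subtracting baseflow gives direct-runoff ordinates: 0.0, 4.0, 14.0, 31.0, 28.0, 24.0, 0.0 m³/s.
The maximum is 31.0 m³/s, occurring at the reading for t = 6 h.

Q_p = 31.0 m³/s at t = 6 h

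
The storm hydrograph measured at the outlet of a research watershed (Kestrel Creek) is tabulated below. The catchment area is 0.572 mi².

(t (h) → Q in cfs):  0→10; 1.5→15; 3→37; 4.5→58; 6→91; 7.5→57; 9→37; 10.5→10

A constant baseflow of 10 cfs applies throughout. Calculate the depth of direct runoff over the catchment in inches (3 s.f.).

Direct runoff: 0.0, 5.0, 27.0, 48.0, 81.0, 47.0, 27.0, 0.0 cfs; ΣQ_DR = 235.0 cfs.
V = ΣQ_DR · Δt = 235.0 × 5400 s = 1.269 × 10^6 ft³.
Over A = 0.572 mi², depth = V / A = 0.955 in.

d ≈ 0.955 in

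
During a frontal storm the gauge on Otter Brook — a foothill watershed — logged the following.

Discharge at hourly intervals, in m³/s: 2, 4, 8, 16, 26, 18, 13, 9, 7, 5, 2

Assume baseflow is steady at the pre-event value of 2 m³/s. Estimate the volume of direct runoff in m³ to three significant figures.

V ≈ 3.17 × 10^5 m³

Direct-runoff ordinates (Q − Q_b): 0.0, 2.0, 6.0, 14.0, 24.0, 16.0, 11.0, 7.0, 5.0, 3.0, 0.0 m³/s.
ΣQ_DR = 88.00 m³/s.
With Δt = 1 h = 3600 s, V = ΣQ_DR · Δt = 88.00 × 3600 = 3.17 × 10^5 m³.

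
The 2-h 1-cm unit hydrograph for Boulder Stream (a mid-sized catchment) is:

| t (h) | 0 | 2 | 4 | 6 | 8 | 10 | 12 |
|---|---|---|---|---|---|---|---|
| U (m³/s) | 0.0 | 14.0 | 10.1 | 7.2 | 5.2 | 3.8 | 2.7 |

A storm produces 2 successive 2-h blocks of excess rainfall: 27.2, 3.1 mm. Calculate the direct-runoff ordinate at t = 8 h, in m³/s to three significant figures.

Q ≈ 16.4 m³/s

By discrete convolution, Q_j = Σ (P_i / 10 mm) · U_{j−i}.
At t = 8 h (j=4): Q = (27.2/10)·5.2 + (3.1/10)·7.2 = 16.4 m³/s.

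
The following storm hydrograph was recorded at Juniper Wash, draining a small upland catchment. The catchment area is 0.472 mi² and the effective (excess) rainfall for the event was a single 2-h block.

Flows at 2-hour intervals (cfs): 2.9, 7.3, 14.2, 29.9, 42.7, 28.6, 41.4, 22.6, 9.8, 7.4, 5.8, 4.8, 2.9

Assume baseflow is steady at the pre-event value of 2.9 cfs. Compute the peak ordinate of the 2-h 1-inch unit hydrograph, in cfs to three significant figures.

Direct runoff: 0.0, 4.4, 11.3, 27.0, 39.8, 25.7, 38.5, 19.7, 6.9, 4.5, 2.9, 1.9, 0.0 cfs; ΣQ_DR = 182.6 cfs, peak = 39.8 cfs.
Runoff depth d = ΣQ_DR·Δt / A = 182.6 × 7200 / (0.472 mi²) = 1.199 in.
The 1-inch UH is the DRH scaled by (1 in)/d, so U_p = 39.8 × 1/1.199 = 33.2 cfs.

U_p ≈ 33.2 cfs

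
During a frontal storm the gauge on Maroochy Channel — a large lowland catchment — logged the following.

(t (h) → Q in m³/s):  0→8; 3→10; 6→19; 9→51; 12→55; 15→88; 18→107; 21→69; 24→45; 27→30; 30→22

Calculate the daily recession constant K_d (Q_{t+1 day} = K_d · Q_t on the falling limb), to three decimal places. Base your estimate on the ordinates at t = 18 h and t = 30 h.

K_d ≈ 0.042

Between t = 18 h and t = 30 h the flow falls from 107 to 22 m³/s over 4×3 h = 12 h.
Per-interval ratio K = (22/107)^(1/4) = 0.6734; K_d = K^(24/3) = 0.042.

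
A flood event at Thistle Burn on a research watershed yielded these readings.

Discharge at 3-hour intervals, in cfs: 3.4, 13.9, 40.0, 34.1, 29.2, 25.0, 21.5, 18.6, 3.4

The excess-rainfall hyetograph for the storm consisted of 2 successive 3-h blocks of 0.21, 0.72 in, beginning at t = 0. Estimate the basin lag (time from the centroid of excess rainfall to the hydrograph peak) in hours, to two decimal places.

Centroid of excess rainfall: t_c = Σ P_i·t̄_i / ΣP_i = 3.8226 h (block centres at 1.5, 4.5 h).
Hydrograph peak occurs at t = 6 h, so basin lag t_L = 6 − 3.8226 = 2.18 h.

t_L ≈ 2.18 h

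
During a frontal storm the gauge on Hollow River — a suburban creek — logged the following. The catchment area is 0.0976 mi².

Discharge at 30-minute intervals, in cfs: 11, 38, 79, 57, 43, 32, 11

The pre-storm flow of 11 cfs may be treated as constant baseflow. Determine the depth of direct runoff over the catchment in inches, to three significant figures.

Direct runoff: 0.0, 27.0, 68.0, 46.0, 32.0, 21.0, 0.0 cfs; ΣQ_DR = 194.0 cfs.
V = ΣQ_DR · Δt = 194.0 × 1800 s = 3.492 × 10^5 ft³.
Over A = 0.0976 mi², depth = V / A = 1.54 in.

d ≈ 1.54 in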